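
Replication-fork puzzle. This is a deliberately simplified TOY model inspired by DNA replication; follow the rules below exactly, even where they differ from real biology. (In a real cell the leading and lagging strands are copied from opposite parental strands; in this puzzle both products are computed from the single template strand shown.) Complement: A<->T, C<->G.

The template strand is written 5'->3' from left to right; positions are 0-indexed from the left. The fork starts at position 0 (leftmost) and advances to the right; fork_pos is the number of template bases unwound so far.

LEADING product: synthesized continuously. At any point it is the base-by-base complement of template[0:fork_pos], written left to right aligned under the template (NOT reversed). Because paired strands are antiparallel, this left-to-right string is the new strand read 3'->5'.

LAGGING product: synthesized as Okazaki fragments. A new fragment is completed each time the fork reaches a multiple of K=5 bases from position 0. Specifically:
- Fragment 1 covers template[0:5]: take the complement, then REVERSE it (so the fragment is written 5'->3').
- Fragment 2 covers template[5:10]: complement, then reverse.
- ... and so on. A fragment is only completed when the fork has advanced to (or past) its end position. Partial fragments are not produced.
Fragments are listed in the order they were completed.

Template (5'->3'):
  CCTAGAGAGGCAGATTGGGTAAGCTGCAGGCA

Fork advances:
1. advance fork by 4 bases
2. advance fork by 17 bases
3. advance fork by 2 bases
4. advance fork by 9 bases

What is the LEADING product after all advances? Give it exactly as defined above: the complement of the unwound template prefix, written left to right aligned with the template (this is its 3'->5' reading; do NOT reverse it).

Step 1: advance 4 -> fork_pos = 0 + 4 = 4.
Step 2: advance 17 -> fork_pos = 4 + 17 = 21.
Step 3: advance 2 -> fork_pos = 21 + 2 = 23.
Step 4: advance 9 -> fork_pos = 23 + 9 = 32.
Unwound prefix: template[0:32] = CCTAGAGAGGCAGATTGGGTAAGCTGCAGGCA
Complement it base by base (A<->T, C<->G), keeping left-to-right order:
  [0:5] CCTAG -> GGATC
  [5:10] AGAGG -> TCTCC
  [10:15] CAGAT -> GTCTA
  [15:20] TGGGT -> ACCCA
  [20:25] AAGCT -> TTCGA
  [25:30] GCAGG -> CGTCC
  [30:32] CA -> GT
Concatenate: GGATCTCTCCGTCTAACCCATTCGACGTCCGT (length 32; written aligned with the template, i.e. 3'->5').

Answer: GGATCTCTCCGTCTAACCCATTCGACGTCCGT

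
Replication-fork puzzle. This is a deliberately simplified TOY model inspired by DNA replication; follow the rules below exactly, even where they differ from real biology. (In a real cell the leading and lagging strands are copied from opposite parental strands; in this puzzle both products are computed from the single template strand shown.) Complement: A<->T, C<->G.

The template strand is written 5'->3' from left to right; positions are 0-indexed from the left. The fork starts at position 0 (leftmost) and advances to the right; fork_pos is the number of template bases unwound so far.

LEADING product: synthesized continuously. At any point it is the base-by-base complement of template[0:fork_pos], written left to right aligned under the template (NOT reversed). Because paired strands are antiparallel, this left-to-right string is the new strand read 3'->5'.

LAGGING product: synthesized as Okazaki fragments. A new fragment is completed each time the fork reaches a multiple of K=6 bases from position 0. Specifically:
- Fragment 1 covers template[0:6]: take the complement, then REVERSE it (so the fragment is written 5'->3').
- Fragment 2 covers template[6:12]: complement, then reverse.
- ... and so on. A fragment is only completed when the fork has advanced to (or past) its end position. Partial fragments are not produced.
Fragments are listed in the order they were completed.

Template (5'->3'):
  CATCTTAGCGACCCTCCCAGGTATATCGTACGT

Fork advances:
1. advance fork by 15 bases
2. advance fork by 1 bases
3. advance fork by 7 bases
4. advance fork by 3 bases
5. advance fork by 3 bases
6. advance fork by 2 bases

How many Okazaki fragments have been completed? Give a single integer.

Answer: 5

Derivation:
Step 1: advance 15 -> fork_pos = 0 + 15 = 15. Reached multiple(s) of 6: 6, 12 -> fragments 1-2 completed (2 total).
Step 2: advance 1 -> fork_pos = 15 + 1 = 16. Next multiple of 6 is 18 (not reached); still 2 fragment(s).
Step 3: advance 7 -> fork_pos = 16 + 7 = 23. Reached multiple(s) of 6: 18 -> fragment 3 completed (3 total).
Step 4: advance 3 -> fork_pos = 23 + 3 = 26. Reached multiple(s) of 6: 24 -> fragment 4 completed (4 total).
Step 5: advance 3 -> fork_pos = 26 + 3 = 29. Next multiple of 6 is 30 (not reached); still 4 fragment(s).
Step 6: advance 2 -> fork_pos = 29 + 2 = 31. Reached multiple(s) of 6: 30 -> fragment 5 completed (5 total).
Check: final fork_pos = 31; the multiples of 6 that are <= 31 are 6..30 -> 31 // 6 = 5 completed fragment(s).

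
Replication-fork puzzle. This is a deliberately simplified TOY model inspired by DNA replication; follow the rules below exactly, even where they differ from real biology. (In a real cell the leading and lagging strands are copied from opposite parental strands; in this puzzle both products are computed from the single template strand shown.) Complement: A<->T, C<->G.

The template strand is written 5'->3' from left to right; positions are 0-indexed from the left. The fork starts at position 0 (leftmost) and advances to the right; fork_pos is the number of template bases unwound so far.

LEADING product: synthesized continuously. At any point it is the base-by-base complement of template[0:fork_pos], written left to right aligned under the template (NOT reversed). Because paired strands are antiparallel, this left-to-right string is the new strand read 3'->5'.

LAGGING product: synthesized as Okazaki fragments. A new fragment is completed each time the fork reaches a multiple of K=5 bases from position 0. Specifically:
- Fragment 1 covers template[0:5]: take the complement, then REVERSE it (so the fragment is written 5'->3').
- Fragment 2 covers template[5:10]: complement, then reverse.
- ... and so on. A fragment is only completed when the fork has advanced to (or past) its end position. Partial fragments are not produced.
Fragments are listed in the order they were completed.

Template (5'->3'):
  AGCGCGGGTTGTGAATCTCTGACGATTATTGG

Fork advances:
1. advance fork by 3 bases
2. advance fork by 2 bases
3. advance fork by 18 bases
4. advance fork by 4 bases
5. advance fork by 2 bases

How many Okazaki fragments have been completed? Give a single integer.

Step 1: advance 3 -> fork_pos = 0 + 3 = 3. Next multiple of 5 is 5 (not reached); still 0 fragment(s).
Step 2: advance 2 -> fork_pos = 3 + 2 = 5. Reached multiple(s) of 5: 5 -> fragment 1 completed (1 total).
Step 3: advance 18 -> fork_pos = 5 + 18 = 23. Reached multiple(s) of 5: 10, 15, 20 -> fragments 2-4 completed (4 total).
Step 4: advance 4 -> fork_pos = 23 + 4 = 27. Reached multiple(s) of 5: 25 -> fragment 5 completed (5 total).
Step 5: advance 2 -> fork_pos = 27 + 2 = 29. Next multiple of 5 is 30 (not reached); still 5 fragment(s).
Check: final fork_pos = 29; the multiples of 5 that are <= 29 are 5..25 -> 29 // 5 = 5 completed fragment(s).

Answer: 5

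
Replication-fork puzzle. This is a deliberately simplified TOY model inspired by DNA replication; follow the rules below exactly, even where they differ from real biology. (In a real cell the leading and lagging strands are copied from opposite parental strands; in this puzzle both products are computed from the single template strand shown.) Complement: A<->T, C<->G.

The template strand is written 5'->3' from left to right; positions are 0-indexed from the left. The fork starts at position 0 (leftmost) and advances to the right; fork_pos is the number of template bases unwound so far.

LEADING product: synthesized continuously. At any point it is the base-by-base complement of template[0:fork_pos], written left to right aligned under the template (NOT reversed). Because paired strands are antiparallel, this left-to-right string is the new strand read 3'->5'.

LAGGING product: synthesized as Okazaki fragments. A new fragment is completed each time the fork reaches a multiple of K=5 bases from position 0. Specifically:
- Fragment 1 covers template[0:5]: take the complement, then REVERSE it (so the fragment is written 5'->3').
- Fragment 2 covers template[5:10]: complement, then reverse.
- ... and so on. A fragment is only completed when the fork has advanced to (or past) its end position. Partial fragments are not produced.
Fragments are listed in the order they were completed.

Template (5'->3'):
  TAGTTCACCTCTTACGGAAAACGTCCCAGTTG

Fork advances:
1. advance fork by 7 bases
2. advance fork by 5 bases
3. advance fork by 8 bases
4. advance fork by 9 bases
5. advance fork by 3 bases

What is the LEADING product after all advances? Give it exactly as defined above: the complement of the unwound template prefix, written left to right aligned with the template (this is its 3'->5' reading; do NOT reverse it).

Step 1: advance 7 -> fork_pos = 0 + 7 = 7.
Step 2: advance 5 -> fork_pos = 7 + 5 = 12.
Step 3: advance 8 -> fork_pos = 12 + 8 = 20.
Step 4: advance 9 -> fork_pos = 20 + 9 = 29.
Step 5: advance 3 -> fork_pos = 29 + 3 = 32.
Unwound prefix: template[0:32] = TAGTTCACCTCTTACGGAAAACGTCCCAGTTG
Complement it base by base (A<->T, C<->G), keeping left-to-right order:
  [0:5] TAGTT -> ATCAA
  [5:10] CACCT -> GTGGA
  [10:15] CTTAC -> GAATG
  [15:20] GGAAA -> CCTTT
  [20:25] ACGTC -> TGCAG
  [25:30] CCAGT -> GGTCA
  [30:32] TG -> AC
Concatenate: ATCAAGTGGAGAATGCCTTTTGCAGGGTCAAC (length 32; written aligned with the template, i.e. 3'->5').

Answer: ATCAAGTGGAGAATGCCTTTTGCAGGGTCAAC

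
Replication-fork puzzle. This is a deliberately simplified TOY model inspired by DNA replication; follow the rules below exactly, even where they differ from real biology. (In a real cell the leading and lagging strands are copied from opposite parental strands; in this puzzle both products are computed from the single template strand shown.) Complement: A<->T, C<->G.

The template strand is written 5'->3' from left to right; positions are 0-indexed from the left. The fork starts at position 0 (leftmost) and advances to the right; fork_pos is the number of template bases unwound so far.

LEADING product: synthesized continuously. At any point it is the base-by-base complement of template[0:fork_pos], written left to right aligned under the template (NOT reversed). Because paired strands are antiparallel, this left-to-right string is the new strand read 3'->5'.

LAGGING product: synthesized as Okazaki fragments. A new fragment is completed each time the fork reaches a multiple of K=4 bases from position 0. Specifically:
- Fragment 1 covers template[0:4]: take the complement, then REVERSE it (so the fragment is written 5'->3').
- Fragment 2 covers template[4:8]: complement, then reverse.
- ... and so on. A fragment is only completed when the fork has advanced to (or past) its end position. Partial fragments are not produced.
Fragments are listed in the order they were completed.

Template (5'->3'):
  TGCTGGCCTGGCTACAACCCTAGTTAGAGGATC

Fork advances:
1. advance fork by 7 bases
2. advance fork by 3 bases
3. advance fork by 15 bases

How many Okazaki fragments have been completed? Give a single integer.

Step 1: advance 7 -> fork_pos = 0 + 7 = 7. Reached multiple(s) of 4: 4 -> fragment 1 completed (1 total).
Step 2: advance 3 -> fork_pos = 7 + 3 = 10. Reached multiple(s) of 4: 8 -> fragment 2 completed (2 total).
Step 3: advance 15 -> fork_pos = 10 + 15 = 25. Reached multiple(s) of 4: 12, 16, 20, 24 -> fragments 3-6 completed (6 total).
Check: final fork_pos = 25; the multiples of 4 that are <= 25 are 4..24 -> 25 // 4 = 6 completed fragment(s).

Answer: 6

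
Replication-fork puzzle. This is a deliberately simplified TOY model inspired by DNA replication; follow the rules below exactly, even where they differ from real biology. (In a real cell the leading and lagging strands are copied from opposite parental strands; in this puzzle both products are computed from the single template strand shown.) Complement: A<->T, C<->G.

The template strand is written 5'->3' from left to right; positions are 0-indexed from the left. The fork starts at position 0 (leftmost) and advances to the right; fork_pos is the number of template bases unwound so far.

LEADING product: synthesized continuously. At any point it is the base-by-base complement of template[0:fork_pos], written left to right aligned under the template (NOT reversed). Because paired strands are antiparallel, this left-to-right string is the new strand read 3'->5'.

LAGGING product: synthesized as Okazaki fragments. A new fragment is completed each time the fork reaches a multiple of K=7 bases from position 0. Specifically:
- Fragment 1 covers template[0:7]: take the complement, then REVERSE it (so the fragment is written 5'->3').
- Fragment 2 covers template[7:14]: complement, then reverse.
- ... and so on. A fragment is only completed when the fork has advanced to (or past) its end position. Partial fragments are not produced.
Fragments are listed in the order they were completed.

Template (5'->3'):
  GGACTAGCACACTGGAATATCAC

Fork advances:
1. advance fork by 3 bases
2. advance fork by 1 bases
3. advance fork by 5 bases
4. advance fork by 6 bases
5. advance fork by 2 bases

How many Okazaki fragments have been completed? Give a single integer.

Step 1: advance 3 -> fork_pos = 0 + 3 = 3. Next multiple of 7 is 7 (not reached); still 0 fragment(s).
Step 2: advance 1 -> fork_pos = 3 + 1 = 4. Next multiple of 7 is 7 (not reached); still 0 fragment(s).
Step 3: advance 5 -> fork_pos = 4 + 5 = 9. Reached multiple(s) of 7: 7 -> fragment 1 completed (1 total).
Step 4: advance 6 -> fork_pos = 9 + 6 = 15. Reached multiple(s) of 7: 14 -> fragment 2 completed (2 total).
Step 5: advance 2 -> fork_pos = 15 + 2 = 17. Next multiple of 7 is 21 (not reached); still 2 fragment(s).
Check: final fork_pos = 17; the multiples of 7 that are <= 17 are 7..14 -> 17 // 7 = 2 completed fragment(s).

Answer: 2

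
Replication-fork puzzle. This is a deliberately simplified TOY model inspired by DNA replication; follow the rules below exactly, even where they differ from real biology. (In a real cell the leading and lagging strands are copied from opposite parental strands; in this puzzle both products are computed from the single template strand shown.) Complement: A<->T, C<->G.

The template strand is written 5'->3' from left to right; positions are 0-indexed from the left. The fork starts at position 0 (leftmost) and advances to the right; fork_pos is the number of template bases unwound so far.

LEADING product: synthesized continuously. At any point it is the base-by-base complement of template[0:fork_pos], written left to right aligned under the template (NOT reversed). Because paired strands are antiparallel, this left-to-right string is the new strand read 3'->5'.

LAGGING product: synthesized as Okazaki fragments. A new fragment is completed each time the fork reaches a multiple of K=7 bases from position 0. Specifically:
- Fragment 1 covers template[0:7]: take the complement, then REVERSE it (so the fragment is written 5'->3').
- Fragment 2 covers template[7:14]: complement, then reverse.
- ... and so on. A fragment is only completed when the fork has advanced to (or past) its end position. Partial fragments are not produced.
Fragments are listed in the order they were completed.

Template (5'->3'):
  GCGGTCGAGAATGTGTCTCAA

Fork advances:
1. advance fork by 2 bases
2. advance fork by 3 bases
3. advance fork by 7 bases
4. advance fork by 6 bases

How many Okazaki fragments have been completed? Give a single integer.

Answer: 2

Derivation:
Step 1: advance 2 -> fork_pos = 0 + 2 = 2. Next multiple of 7 is 7 (not reached); still 0 fragment(s).
Step 2: advance 3 -> fork_pos = 2 + 3 = 5. Next multiple of 7 is 7 (not reached); still 0 fragment(s).
Step 3: advance 7 -> fork_pos = 5 + 7 = 12. Reached multiple(s) of 7: 7 -> fragment 1 completed (1 total).
Step 4: advance 6 -> fork_pos = 12 + 6 = 18. Reached multiple(s) of 7: 14 -> fragment 2 completed (2 total).
Check: final fork_pos = 18; the multiples of 7 that are <= 18 are 7..14 -> 18 // 7 = 2 completed fragment(s).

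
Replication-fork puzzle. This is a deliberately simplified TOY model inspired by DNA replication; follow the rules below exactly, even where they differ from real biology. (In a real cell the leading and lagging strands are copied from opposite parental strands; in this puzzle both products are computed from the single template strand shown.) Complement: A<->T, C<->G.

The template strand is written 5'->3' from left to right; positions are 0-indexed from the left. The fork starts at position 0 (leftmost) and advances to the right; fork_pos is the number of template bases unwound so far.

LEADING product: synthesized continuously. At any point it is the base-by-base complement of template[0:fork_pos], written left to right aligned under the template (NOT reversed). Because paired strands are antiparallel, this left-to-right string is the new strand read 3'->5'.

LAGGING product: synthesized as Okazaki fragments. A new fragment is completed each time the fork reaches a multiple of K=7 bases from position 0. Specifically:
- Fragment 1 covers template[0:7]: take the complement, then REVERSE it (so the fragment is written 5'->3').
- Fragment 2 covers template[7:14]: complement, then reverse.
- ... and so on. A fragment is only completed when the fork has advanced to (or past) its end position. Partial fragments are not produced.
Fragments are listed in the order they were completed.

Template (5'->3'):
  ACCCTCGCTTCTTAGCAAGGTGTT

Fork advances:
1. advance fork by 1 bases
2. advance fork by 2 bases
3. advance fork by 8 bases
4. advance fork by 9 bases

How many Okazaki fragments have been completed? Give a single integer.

Step 1: advance 1 -> fork_pos = 0 + 1 = 1. Next multiple of 7 is 7 (not reached); still 0 fragment(s).
Step 2: advance 2 -> fork_pos = 1 + 2 = 3. Next multiple of 7 is 7 (not reached); still 0 fragment(s).
Step 3: advance 8 -> fork_pos = 3 + 8 = 11. Reached multiple(s) of 7: 7 -> fragment 1 completed (1 total).
Step 4: advance 9 -> fork_pos = 11 + 9 = 20. Reached multiple(s) of 7: 14 -> fragment 2 completed (2 total).
Check: final fork_pos = 20; the multiples of 7 that are <= 20 are 7..14 -> 20 // 7 = 2 completed fragment(s).

Answer: 2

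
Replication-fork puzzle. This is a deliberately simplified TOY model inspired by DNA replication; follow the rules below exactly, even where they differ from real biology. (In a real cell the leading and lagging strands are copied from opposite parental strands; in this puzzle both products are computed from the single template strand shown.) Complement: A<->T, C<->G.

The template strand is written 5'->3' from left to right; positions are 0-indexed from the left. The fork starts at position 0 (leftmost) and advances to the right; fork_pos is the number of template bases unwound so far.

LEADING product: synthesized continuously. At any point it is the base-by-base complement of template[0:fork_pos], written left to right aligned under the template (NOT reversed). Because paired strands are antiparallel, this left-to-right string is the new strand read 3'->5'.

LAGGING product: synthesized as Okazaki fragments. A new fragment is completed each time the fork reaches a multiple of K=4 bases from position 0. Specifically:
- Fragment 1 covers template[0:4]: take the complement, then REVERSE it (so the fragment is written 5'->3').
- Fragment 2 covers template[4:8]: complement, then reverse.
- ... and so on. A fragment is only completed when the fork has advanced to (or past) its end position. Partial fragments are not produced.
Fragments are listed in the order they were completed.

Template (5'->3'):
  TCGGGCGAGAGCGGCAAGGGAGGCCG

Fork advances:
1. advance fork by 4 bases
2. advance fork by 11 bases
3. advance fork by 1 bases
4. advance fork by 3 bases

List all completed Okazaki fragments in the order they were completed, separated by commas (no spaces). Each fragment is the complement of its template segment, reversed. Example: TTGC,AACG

Step 1: advance 4 -> fork_pos = 0 + 4 = 4. Reached multiple(s) of 4: 4 -> fragment 1 completed (1 total).
Step 2: advance 11 -> fork_pos = 4 + 11 = 15. Reached multiple(s) of 4: 8, 12 -> fragments 2-3 completed (3 total).
Step 3: advance 1 -> fork_pos = 15 + 1 = 16. Reached multiple(s) of 4: 16 -> fragment 4 completed (4 total).
Step 4: advance 3 -> fork_pos = 16 + 3 = 19. Next multiple of 4 is 20 (not reached); still 4 fragment(s).
Final fork_pos = 19, so 4 fragment(s) are complete. Build each: template segment -> complement -> reverse.
Fragment 1: template[0:4] = TCGG -> complement AGCC -> reversed CCGA
Fragment 2: template[4:8] = GCGA -> complement CGCT -> reversed TCGC
Fragment 3: template[8:12] = GAGC -> complement CTCG -> reversed GCTC
Fragment 4: template[12:16] = GGCA -> complement CCGT -> reversed TGCC

Answer: CCGA,TCGC,GCTC,TGCC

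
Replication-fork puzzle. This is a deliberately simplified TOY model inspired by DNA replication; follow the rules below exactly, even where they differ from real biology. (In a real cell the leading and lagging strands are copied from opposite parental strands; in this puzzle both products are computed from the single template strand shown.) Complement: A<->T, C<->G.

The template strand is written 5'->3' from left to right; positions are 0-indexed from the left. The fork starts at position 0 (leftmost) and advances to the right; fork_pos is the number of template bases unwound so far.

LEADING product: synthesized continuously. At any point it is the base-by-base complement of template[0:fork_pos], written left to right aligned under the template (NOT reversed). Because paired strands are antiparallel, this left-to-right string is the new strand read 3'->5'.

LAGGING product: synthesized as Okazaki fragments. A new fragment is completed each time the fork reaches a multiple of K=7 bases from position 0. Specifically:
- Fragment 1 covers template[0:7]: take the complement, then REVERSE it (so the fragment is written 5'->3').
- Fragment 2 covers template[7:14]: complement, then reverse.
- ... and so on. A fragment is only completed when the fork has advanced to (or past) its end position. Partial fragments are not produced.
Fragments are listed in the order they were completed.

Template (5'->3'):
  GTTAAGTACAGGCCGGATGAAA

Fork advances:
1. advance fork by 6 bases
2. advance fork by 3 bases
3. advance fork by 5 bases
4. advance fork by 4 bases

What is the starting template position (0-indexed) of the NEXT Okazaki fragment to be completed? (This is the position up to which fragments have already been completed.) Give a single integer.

Step 1: advance 6 -> fork_pos = 0 + 6 = 6. Next multiple of 7 is 7 (not reached); still 0 fragment(s).
Step 2: advance 3 -> fork_pos = 6 + 3 = 9. Reached multiple(s) of 7: 7 -> fragment 1 completed (1 total).
Step 3: advance 5 -> fork_pos = 9 + 5 = 14. Reached multiple(s) of 7: 14 -> fragment 2 completed (2 total).
Step 4: advance 4 -> fork_pos = 14 + 4 = 18. Next multiple of 7 is 21 (not reached); still 2 fragment(s).
2 fragment(s) completed, covering template[0:14] (2 x 7 = 14). The next fragment, fragment 3, covers template[14:21], so it starts at position 14.

Answer: 14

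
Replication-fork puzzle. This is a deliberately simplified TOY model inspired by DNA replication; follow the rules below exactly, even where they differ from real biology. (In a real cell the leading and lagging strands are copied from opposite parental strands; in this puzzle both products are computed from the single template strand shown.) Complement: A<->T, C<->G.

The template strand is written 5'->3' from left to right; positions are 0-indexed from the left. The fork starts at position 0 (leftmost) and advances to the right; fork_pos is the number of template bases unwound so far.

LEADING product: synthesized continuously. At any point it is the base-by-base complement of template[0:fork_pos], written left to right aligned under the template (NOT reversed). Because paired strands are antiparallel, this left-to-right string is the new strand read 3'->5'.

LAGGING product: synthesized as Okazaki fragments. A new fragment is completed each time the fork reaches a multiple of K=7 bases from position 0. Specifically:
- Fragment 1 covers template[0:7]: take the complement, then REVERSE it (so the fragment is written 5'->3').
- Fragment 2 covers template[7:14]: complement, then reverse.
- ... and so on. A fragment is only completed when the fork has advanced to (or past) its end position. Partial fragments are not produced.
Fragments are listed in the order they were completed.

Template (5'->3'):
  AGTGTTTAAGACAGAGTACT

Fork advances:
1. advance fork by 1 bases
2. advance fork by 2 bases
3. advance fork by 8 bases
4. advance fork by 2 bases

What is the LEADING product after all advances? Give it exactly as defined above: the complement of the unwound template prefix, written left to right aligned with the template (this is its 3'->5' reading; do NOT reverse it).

Step 1: advance 1 -> fork_pos = 0 + 1 = 1.
Step 2: advance 2 -> fork_pos = 1 + 2 = 3.
Step 3: advance 8 -> fork_pos = 3 + 8 = 11.
Step 4: advance 2 -> fork_pos = 11 + 2 = 13.
Unwound prefix: template[0:13] = AGTGTTTAAGACA
Complement it base by base (A<->T, C<->G), keeping left-to-right order:
  [0:5] AGTGT -> TCACA
  [5:10] TTAAG -> AATTC
  [10:13] ACA -> TGT
Concatenate: TCACAAATTCTGT (length 13; written aligned with the template, i.e. 3'->5').

Answer: TCACAAATTCTGT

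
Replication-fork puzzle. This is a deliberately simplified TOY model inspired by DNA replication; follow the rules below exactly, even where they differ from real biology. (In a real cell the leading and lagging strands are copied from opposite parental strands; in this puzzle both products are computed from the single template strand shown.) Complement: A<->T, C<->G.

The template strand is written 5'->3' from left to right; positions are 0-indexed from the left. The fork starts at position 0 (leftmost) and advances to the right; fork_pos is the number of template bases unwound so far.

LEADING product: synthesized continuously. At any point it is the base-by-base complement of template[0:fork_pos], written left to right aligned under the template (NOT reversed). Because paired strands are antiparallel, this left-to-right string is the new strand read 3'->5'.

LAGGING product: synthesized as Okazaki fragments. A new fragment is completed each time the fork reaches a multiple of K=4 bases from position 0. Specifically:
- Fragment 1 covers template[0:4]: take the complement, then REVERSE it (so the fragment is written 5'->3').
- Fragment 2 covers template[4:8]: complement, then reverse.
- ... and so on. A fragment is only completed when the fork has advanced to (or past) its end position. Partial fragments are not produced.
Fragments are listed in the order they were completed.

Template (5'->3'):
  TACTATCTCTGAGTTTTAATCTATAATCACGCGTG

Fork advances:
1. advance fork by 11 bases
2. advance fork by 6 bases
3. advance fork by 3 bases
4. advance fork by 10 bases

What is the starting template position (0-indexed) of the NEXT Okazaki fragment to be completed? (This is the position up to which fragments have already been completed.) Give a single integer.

Step 1: advance 11 -> fork_pos = 0 + 11 = 11. Reached multiple(s) of 4: 4, 8 -> fragments 1-2 completed (2 total).
Step 2: advance 6 -> fork_pos = 11 + 6 = 17. Reached multiple(s) of 4: 12, 16 -> fragments 3-4 completed (4 total).
Step 3: advance 3 -> fork_pos = 17 + 3 = 20. Reached multiple(s) of 4: 20 -> fragment 5 completed (5 total).
Step 4: advance 10 -> fork_pos = 20 + 10 = 30. Reached multiple(s) of 4: 24, 28 -> fragments 6-7 completed (7 total).
7 fragment(s) completed, covering template[0:28] (7 x 4 = 28). The next fragment, fragment 8, covers template[28:32], so it starts at position 28.

Answer: 28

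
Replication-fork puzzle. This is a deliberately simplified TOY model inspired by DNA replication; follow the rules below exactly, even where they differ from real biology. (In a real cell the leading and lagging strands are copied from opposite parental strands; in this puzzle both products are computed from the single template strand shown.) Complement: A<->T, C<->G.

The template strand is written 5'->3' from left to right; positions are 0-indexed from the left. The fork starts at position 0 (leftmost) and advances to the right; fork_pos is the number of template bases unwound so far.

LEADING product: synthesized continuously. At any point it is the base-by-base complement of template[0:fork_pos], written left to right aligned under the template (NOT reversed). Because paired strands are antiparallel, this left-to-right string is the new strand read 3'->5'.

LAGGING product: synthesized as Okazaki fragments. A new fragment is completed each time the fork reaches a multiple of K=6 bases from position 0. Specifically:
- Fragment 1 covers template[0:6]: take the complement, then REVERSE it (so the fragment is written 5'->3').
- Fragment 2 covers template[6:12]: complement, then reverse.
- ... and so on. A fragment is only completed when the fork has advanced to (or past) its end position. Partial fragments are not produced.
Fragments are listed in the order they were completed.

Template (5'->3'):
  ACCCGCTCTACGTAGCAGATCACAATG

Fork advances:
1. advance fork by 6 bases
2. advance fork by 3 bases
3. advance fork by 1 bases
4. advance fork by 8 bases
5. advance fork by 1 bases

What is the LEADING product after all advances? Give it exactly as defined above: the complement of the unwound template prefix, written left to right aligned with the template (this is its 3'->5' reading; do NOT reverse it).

Step 1: advance 6 -> fork_pos = 0 + 6 = 6.
Step 2: advance 3 -> fork_pos = 6 + 3 = 9.
Step 3: advance 1 -> fork_pos = 9 + 1 = 10.
Step 4: advance 8 -> fork_pos = 10 + 8 = 18.
Step 5: advance 1 -> fork_pos = 18 + 1 = 19.
Unwound prefix: template[0:19] = ACCCGCTCTACGTAGCAGA
Complement it base by base (A<->T, C<->G), keeping left-to-right order:
  [0:5] ACCCG -> TGGGC
  [5:10] CTCTA -> GAGAT
  [10:15] CGTAG -> GCATC
  [15:19] CAGA -> GTCT
Concatenate: TGGGCGAGATGCATCGTCT (length 19; written aligned with the template, i.e. 3'->5').

Answer: TGGGCGAGATGCATCGTCT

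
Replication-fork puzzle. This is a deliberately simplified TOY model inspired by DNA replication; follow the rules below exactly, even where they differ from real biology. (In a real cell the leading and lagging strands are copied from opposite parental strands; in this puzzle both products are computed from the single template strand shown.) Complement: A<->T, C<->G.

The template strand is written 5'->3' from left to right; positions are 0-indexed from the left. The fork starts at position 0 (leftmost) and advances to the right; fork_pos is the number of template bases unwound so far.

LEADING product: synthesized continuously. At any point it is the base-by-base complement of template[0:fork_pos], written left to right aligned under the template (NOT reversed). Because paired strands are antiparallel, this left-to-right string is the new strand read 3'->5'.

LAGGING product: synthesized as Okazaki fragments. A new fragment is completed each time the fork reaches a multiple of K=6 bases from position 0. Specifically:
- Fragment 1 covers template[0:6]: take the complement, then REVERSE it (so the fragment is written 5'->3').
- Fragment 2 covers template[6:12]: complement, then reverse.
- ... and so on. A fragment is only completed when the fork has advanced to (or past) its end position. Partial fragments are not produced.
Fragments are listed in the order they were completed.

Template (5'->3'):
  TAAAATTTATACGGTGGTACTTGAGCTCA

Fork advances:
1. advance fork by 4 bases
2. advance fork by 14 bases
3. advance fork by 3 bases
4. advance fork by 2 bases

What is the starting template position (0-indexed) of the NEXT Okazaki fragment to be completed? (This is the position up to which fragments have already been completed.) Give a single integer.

Step 1: advance 4 -> fork_pos = 0 + 4 = 4. Next multiple of 6 is 6 (not reached); still 0 fragment(s).
Step 2: advance 14 -> fork_pos = 4 + 14 = 18. Reached multiple(s) of 6: 6, 12, 18 -> fragments 1-3 completed (3 total).
Step 3: advance 3 -> fork_pos = 18 + 3 = 21. Next multiple of 6 is 24 (not reached); still 3 fragment(s).
Step 4: advance 2 -> fork_pos = 21 + 2 = 23. Next multiple of 6 is 24 (not reached); still 3 fragment(s).
3 fragment(s) completed, covering template[0:18] (3 x 6 = 18). The next fragment, fragment 4, covers template[18:24], so it starts at position 18.

Answer: 18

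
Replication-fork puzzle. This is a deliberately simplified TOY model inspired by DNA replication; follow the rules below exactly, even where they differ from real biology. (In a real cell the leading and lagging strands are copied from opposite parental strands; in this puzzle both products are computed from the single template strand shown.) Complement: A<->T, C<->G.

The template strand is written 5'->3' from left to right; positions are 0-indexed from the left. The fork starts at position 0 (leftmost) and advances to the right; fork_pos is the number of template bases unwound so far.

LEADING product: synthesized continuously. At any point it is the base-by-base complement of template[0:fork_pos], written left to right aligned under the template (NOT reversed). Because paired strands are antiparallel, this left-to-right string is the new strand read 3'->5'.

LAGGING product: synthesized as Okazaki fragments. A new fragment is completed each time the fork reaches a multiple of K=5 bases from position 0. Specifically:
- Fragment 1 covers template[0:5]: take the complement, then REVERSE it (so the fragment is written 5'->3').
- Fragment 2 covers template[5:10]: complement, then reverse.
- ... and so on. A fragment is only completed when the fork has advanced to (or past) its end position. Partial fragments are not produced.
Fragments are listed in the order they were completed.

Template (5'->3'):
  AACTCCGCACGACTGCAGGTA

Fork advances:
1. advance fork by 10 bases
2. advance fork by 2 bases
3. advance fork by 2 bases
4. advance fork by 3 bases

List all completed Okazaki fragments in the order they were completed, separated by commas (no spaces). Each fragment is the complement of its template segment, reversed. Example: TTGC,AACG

Answer: GAGTT,GTGCG,CAGTC

Derivation:
Step 1: advance 10 -> fork_pos = 0 + 10 = 10. Reached multiple(s) of 5: 5, 10 -> fragments 1-2 completed (2 total).
Step 2: advance 2 -> fork_pos = 10 + 2 = 12. Next multiple of 5 is 15 (not reached); still 2 fragment(s).
Step 3: advance 2 -> fork_pos = 12 + 2 = 14. Next multiple of 5 is 15 (not reached); still 2 fragment(s).
Step 4: advance 3 -> fork_pos = 14 + 3 = 17. Reached multiple(s) of 5: 15 -> fragment 3 completed (3 total).
Final fork_pos = 17, so 3 fragment(s) are complete. Build each: template segment -> complement -> reverse.
Fragment 1: template[0:5] = AACTC -> complement TTGAG -> reversed GAGTT
Fragment 2: template[5:10] = CGCAC -> complement GCGTG -> reversed GTGCG
Fragment 3: template[10:15] = GACTG -> complement CTGAC -> reversed CAGTC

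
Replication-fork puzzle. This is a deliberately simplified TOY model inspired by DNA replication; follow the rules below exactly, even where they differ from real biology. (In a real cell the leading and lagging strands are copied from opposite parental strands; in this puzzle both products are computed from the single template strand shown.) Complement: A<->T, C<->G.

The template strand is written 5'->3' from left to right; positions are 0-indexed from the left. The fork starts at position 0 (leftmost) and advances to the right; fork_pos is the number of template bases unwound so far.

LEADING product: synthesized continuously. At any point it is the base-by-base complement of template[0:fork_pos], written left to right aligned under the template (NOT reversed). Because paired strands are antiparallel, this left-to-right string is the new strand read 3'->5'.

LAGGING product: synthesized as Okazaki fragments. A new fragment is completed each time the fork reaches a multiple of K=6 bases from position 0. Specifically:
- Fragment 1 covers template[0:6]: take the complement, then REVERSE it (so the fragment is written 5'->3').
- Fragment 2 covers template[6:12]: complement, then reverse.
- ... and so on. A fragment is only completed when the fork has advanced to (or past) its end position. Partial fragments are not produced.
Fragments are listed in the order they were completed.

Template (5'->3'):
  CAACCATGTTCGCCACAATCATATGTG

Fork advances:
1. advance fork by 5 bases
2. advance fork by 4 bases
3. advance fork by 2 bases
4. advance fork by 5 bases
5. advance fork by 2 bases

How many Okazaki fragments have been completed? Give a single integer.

Step 1: advance 5 -> fork_pos = 0 + 5 = 5. Next multiple of 6 is 6 (not reached); still 0 fragment(s).
Step 2: advance 4 -> fork_pos = 5 + 4 = 9. Reached multiple(s) of 6: 6 -> fragment 1 completed (1 total).
Step 3: advance 2 -> fork_pos = 9 + 2 = 11. Next multiple of 6 is 12 (not reached); still 1 fragment(s).
Step 4: advance 5 -> fork_pos = 11 + 5 = 16. Reached multiple(s) of 6: 12 -> fragment 2 completed (2 total).
Step 5: advance 2 -> fork_pos = 16 + 2 = 18. Reached multiple(s) of 6: 18 -> fragment 3 completed (3 total).
Check: final fork_pos = 18; the multiples of 6 that are <= 18 are 6..18 -> 18 // 6 = 3 completed fragment(s).

Answer: 3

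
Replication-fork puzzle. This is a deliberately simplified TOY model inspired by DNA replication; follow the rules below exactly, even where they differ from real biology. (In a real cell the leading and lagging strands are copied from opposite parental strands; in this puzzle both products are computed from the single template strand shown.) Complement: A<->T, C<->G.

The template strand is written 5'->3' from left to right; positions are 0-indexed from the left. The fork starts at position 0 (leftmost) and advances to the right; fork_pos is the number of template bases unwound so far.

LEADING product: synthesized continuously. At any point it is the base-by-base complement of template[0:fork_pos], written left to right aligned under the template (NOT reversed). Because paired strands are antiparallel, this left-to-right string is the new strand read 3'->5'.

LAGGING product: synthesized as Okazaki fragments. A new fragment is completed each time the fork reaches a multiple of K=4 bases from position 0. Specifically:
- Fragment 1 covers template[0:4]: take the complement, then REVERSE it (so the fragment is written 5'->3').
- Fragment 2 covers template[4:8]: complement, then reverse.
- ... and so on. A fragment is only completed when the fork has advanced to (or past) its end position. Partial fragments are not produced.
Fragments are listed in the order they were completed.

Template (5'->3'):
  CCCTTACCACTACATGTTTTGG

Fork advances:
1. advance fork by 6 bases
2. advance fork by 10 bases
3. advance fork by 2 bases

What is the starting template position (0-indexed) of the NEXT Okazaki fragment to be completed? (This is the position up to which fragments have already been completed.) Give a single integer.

Answer: 16

Derivation:
Step 1: advance 6 -> fork_pos = 0 + 6 = 6. Reached multiple(s) of 4: 4 -> fragment 1 completed (1 total).
Step 2: advance 10 -> fork_pos = 6 + 10 = 16. Reached multiple(s) of 4: 8, 12, 16 -> fragments 2-4 completed (4 total).
Step 3: advance 2 -> fork_pos = 16 + 2 = 18. Next multiple of 4 is 20 (not reached); still 4 fragment(s).
4 fragment(s) completed, covering template[0:16] (4 x 4 = 16). The next fragment, fragment 5, covers template[16:20], so it starts at position 16.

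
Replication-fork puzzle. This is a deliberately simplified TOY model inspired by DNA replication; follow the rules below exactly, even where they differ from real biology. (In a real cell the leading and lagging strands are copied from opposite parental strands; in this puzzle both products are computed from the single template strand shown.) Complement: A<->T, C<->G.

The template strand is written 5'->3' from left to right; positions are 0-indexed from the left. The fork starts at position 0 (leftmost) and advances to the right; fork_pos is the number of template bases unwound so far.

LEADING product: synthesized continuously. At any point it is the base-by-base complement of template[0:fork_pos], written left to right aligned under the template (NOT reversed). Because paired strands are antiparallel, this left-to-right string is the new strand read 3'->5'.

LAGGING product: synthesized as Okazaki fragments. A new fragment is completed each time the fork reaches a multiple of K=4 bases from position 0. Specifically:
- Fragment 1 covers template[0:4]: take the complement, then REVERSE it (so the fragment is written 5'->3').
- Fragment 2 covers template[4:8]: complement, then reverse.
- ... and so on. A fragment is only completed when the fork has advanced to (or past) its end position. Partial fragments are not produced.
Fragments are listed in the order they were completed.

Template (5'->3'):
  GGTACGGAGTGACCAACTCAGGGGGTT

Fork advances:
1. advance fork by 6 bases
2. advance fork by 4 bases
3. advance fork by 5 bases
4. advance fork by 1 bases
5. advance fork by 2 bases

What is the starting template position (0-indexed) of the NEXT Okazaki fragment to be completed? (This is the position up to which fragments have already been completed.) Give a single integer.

Answer: 16

Derivation:
Step 1: advance 6 -> fork_pos = 0 + 6 = 6. Reached multiple(s) of 4: 4 -> fragment 1 completed (1 total).
Step 2: advance 4 -> fork_pos = 6 + 4 = 10. Reached multiple(s) of 4: 8 -> fragment 2 completed (2 total).
Step 3: advance 5 -> fork_pos = 10 + 5 = 15. Reached multiple(s) of 4: 12 -> fragment 3 completed (3 total).
Step 4: advance 1 -> fork_pos = 15 + 1 = 16. Reached multiple(s) of 4: 16 -> fragment 4 completed (4 total).
Step 5: advance 2 -> fork_pos = 16 + 2 = 18. Next multiple of 4 is 20 (not reached); still 4 fragment(s).
4 fragment(s) completed, covering template[0:16] (4 x 4 = 16). The next fragment, fragment 5, covers template[16:20], so it starts at position 16.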